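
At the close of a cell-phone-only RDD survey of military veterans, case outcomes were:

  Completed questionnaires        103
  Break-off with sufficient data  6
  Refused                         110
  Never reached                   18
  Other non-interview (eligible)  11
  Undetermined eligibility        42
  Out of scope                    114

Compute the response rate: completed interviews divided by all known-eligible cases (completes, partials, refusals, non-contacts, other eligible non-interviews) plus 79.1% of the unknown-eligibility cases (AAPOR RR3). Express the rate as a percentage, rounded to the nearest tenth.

Top → 103
Determined eligible → 103 + 6 + 110 + 18 + 11 = 248
Estimated eligible among unknowns → 0.7910 × 42 = 33.22
Denom → 248 + 33.22 = 281.22
RR3 = 103 / 281.22 = 0.3663

36.6%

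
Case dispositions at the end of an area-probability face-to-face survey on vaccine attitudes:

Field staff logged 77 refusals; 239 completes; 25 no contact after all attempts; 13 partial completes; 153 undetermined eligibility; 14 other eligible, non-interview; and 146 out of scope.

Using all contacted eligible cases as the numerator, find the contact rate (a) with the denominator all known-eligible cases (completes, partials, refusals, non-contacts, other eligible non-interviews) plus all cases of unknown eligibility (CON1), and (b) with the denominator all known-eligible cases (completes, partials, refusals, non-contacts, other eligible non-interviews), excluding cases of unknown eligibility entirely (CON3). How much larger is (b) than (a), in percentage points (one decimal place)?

27.4

Top → 239 + 13 + 77 + 14 = 343
Denom → 239 + 13 + 77 + 25 + 14 + 153 = 521
CON1 = 343 / 521 = 0.6583
Denom → 239 + 13 + 77 + 25 + 14 = 368
CON3 = 343 / 368 = 0.9321
Difference = 93.21 − 65.83 = 27.38 percentage points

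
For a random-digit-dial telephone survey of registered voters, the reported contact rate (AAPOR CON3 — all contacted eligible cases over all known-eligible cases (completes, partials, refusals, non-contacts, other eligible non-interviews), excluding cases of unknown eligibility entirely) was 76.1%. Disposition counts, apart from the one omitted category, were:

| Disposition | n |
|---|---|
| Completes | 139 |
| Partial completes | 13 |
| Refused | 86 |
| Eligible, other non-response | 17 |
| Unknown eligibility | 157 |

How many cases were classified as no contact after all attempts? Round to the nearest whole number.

80

Top: 139 + 13 + 86 + 17 = 255
CON3 = 255 / D = 0.761
D = 255 / 0.761 = 335.1
Other denominator terms total 255
no contact after all attempts = 335.1 − 255 ≈ 80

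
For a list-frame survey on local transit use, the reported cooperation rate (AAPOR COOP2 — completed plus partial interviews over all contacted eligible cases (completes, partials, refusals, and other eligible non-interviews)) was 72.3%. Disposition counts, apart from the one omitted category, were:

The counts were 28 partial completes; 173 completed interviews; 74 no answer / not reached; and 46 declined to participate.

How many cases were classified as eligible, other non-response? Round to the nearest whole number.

31

Num: 173 + 28 = 201
COOP2 = 201 / D = 0.723
D = 201 / 0.723 = 278.0
Rest of base = 247
eligible, other non-response = 278.0 − 247 ≈ 31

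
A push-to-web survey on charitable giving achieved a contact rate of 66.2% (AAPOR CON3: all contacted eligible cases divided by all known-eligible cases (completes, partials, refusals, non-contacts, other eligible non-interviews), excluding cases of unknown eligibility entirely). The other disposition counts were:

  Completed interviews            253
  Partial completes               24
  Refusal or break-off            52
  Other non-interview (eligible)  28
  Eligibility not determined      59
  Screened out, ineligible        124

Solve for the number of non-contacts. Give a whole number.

Numerator = 253 + 24 + 52 + 28 = 357
CON3 = 357 / D = 0.662
D = 357 / 0.662 = 539.3
Rest of base = 357
non-contacts = 539.3 − 357 ≈ 182

182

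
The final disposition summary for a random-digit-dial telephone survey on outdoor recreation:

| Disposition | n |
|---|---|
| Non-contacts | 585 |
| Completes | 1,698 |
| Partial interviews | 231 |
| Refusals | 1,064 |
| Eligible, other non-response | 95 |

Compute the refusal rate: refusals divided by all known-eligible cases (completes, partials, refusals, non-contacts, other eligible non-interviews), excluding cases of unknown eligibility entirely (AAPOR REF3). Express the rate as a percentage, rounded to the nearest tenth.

29.0%

Num → 1064
Denominator → 1698 + 231 + 1064 + 585 + 95 = 3673
REF3 = 1064 / 3673 = 0.2897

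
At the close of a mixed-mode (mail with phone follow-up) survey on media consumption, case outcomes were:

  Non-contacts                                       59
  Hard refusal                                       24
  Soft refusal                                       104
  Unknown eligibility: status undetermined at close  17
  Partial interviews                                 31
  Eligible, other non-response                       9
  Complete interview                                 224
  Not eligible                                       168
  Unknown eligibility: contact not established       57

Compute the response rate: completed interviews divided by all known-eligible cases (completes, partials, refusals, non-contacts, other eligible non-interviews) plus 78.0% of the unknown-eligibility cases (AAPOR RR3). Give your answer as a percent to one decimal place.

44.0%

Refused = 24 + 104 = 128
Unknown eligibility = 57 + 17 = 74
Top: 224
Eligible (known): 224 + 31 + 128 + 59 + 9 = 451
Eligible share of unknowns: 0.7800 × 74 = 57.72
Denom: 451 + 57.72 = 508.72
RR3 = 224 / 508.72 = 0.4403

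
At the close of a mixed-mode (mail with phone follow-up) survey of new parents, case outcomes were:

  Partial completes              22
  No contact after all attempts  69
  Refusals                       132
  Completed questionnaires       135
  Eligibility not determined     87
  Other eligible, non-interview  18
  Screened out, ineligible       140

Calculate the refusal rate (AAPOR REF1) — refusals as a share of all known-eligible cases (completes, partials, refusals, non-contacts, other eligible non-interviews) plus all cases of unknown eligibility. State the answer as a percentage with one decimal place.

Top → 132
Base → 135 + 22 + 132 + 69 + 18 + 87 = 463
REF1 = 132 / 463 = 0.2851

28.5%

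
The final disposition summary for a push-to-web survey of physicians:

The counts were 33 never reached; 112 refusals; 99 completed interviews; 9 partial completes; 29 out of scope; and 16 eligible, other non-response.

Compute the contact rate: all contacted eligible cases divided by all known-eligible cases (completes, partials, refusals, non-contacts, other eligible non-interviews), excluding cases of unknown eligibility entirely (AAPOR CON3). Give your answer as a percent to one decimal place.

87.7%

Top → 99 + 9 + 112 + 16 = 236
Base → 99 + 9 + 112 + 33 + 16 = 269
CON3 = 236 / 269 = 0.8773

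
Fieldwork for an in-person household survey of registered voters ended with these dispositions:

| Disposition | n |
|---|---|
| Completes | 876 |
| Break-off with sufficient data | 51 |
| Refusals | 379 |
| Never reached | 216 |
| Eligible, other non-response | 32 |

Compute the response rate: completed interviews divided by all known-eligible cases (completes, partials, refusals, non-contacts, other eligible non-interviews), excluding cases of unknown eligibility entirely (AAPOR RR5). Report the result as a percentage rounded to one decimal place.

Top → 876
Base → 876 + 51 + 379 + 216 + 32 = 1554
RR5 = 876 / 1554 = 0.5637

56.4%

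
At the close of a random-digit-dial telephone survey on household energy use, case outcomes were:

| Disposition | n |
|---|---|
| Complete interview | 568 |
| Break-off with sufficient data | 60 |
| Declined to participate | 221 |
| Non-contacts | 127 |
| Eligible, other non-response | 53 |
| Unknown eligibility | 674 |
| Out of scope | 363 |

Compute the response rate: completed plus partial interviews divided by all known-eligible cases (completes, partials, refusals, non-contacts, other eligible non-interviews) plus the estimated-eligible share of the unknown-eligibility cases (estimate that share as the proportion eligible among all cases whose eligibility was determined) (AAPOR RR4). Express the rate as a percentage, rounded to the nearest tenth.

Num = 568 + 60 = 628
Eligible (known) = 568 + 60 + 221 + 127 + 53 = 1029
e = 1029 / (1029 + 363) = 1029 / 1392 = 0.7392
e × U = 0.7392 × 674 = 498.22
Base = 1029 + 498.22 = 1527.22
RR4 = 628 / 1527.22 = 0.4112

41.1%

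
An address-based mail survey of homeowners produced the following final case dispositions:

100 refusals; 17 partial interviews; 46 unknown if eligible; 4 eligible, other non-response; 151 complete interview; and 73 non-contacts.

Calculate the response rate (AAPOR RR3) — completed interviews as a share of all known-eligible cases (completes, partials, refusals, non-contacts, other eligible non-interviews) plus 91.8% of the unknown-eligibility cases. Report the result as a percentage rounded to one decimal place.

Top: 151
Eligible (known): 151 + 17 + 100 + 73 + 4 = 345
Estimated eligible among unknowns: 0.9180 × 46 = 42.23
Base: 345 + 42.23 = 387.23
RR3 = 151 / 387.23 = 0.3899

39.0%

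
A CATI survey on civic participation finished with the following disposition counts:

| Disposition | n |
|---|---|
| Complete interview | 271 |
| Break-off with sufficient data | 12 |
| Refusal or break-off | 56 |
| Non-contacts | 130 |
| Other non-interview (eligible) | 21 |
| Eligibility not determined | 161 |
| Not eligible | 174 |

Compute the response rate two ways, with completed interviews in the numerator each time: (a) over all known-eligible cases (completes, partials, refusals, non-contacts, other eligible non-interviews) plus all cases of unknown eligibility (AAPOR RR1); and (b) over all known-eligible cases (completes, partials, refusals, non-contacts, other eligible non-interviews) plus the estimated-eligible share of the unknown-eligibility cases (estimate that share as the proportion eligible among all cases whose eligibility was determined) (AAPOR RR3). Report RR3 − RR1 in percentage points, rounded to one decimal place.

Numerator = 271
Denom = 271 + 12 + 56 + 130 + 21 + 161 = 651
RR1 = 271 / 651 = 0.4163
Eligible (known) = 271 + 12 + 56 + 130 + 21 = 490
e = 490 / (490 + 174) = 490 / 664 = 0.7380
e × U = 0.7380 × 161 = 118.82
Denom = 490 + 118.82 = 608.82
RR3 = 271 / 608.82 = 0.4451
Difference = 44.51 − 41.63 = 2.88 percentage points

2.9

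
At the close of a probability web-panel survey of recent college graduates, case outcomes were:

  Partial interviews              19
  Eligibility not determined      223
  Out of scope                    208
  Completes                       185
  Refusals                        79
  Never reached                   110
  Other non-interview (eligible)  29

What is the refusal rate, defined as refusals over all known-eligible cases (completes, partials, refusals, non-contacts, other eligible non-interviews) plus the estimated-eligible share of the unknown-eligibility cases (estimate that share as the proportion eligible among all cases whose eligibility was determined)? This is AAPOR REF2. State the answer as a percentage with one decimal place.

13.8%

Num = 79
Known eligible = 185 + 19 + 79 + 110 + 29 = 422
e = 422 / (422 + 208) = 422 / 630 = 0.6698
Estimated eligible among unknowns = 0.6698 × 223 = 149.37
Denom = 422 + 149.37 = 571.37
REF2 = 79 / 571.37 = 0.1383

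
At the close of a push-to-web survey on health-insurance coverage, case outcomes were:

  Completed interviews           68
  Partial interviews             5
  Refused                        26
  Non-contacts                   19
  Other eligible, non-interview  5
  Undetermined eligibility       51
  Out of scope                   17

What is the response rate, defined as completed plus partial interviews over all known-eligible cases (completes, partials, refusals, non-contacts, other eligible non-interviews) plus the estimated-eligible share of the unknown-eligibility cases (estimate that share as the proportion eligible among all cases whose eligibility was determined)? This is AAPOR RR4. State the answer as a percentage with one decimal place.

43.5%

Numerator = 68 + 5 = 73
Eligible (known) = 68 + 5 + 26 + 19 + 5 = 123
e = 123 / (123 + 17) = 123 / 140 = 0.8786
e × U = 0.8786 × 51 = 44.81
Denominator = 123 + 44.81 = 167.81
RR4 = 73 / 167.81 = 0.4350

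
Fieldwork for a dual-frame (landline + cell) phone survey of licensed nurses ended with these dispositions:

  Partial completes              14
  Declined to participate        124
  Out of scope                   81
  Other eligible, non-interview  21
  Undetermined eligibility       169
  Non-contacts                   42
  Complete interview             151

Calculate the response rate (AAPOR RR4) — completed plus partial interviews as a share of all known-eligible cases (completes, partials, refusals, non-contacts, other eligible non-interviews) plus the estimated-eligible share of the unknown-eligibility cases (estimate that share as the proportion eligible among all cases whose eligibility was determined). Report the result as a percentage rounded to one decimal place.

Top: 151 + 14 = 165
Known eligible: 151 + 14 + 124 + 42 + 21 = 352
e = 352 / (352 + 81) = 352 / 433 = 0.8129
Estimated eligible among unknowns: 0.8129 × 169 = 137.38
Base: 352 + 137.38 = 489.38
RR4 = 165 / 489.38 = 0.3372

33.7%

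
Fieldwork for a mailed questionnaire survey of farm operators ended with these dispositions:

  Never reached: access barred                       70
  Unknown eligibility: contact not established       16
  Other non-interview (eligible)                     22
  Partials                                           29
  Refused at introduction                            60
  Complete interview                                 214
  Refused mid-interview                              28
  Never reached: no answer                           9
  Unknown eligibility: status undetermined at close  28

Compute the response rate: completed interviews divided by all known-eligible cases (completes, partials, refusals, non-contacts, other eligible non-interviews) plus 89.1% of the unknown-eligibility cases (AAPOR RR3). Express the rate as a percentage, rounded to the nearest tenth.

Refusal or break-off = 60 + 28 = 88
Never reached = 9 + 70 = 79
Unknown eligibility = 16 + 28 = 44
Top → 214
Determined eligible → 214 + 29 + 88 + 79 + 22 = 432
Eligible share of unknowns → 0.8910 × 44 = 39.20
Denominator → 432 + 39.20 = 471.20
RR3 = 214 / 471.20 = 0.4542

45.4%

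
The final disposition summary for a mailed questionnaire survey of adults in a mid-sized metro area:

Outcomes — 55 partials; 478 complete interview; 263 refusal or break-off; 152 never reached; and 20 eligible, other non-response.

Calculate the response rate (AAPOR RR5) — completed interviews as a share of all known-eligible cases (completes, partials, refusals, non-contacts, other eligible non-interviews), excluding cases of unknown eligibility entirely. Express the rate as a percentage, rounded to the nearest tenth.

Num → 478
Denominator → 478 + 55 + 263 + 152 + 20 = 968
RR5 = 478 / 968 = 0.4938

49.4%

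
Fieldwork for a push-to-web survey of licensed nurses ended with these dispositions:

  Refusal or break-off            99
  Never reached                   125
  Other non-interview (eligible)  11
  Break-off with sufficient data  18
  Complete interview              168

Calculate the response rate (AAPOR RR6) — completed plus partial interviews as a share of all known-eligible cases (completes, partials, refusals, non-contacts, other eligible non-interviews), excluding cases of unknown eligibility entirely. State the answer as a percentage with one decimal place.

44.2%

Numerator = 168 + 18 = 186
Denom = 168 + 18 + 99 + 125 + 11 = 421
RR6 = 186 / 421 = 0.4418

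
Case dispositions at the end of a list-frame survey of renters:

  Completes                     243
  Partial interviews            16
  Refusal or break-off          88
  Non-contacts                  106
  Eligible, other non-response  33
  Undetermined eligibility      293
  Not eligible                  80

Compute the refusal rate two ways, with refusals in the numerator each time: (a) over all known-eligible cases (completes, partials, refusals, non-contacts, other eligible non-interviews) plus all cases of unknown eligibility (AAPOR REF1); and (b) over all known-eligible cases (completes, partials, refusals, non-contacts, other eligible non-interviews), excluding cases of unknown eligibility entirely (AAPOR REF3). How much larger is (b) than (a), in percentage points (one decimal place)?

Numerator = 88
Base = 243 + 16 + 88 + 106 + 33 + 293 = 779
REF1 = 88 / 779 = 0.1130
Base = 243 + 16 + 88 + 106 + 33 = 486
REF3 = 88 / 486 = 0.1811
Difference = 18.11 − 11.30 = 6.81 percentage points

6.8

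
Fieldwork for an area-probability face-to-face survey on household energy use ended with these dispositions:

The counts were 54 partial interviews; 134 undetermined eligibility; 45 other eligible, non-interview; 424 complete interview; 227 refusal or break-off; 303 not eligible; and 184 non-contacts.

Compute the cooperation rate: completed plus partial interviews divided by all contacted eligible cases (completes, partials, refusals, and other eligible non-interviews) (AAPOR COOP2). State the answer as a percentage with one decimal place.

Numerator → 424 + 54 = 478
Denominator → 424 + 54 + 227 + 45 = 750
COOP2 = 478 / 750 = 0.6373

63.7%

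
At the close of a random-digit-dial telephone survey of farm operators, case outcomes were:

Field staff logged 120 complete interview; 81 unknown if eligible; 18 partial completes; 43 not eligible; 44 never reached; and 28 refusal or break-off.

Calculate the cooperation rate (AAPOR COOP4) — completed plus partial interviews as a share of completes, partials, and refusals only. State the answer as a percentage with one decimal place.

Num → 120 + 18 = 138
Denom → 120 + 18 + 28 = 166
COOP4 = 138 / 166 = 0.8313

83.1%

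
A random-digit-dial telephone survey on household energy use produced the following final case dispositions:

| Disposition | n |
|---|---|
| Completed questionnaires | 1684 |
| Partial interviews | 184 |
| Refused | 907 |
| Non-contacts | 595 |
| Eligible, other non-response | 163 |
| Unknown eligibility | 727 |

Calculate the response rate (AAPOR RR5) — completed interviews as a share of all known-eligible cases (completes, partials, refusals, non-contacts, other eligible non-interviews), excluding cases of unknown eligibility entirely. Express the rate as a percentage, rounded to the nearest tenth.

Num = 1684
Denom = 1684 + 184 + 907 + 595 + 163 = 3533
RR5 = 1684 / 3533 = 0.4766

47.7%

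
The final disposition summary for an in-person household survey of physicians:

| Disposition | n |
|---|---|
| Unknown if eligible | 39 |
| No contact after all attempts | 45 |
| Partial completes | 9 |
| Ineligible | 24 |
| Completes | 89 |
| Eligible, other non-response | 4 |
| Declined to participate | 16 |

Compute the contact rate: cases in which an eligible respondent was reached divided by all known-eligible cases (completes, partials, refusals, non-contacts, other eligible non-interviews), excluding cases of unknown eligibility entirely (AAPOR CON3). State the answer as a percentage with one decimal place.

72.4%

Numerator: 89 + 9 + 16 + 4 = 118
Denominator: 89 + 9 + 16 + 45 + 4 = 163
CON3 = 118 / 163 = 0.7239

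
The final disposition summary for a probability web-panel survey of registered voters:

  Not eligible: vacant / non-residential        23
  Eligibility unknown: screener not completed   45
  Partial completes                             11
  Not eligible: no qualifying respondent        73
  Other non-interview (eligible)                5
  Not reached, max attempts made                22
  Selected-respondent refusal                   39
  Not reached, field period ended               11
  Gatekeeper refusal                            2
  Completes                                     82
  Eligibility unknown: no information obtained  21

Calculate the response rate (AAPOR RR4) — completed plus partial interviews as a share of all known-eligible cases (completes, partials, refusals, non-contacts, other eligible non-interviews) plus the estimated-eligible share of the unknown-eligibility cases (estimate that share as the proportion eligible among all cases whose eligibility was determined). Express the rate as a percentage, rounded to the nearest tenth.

Declined to participate = 2 + 39 = 41
Never reached = 11 + 22 = 33
Unknown eligibility = 45 + 21 = 66
Screened out, ineligible = 73 + 23 = 96
Top = 82 + 11 = 93
Eligible (known) = 82 + 11 + 41 + 33 + 5 = 172
e = 172 / (172 + 96) = 172 / 268 = 0.6418
e × U = 0.6418 × 66 = 42.36
Denominator = 172 + 42.36 = 214.36
RR4 = 93 / 214.36 = 0.4338

43.4%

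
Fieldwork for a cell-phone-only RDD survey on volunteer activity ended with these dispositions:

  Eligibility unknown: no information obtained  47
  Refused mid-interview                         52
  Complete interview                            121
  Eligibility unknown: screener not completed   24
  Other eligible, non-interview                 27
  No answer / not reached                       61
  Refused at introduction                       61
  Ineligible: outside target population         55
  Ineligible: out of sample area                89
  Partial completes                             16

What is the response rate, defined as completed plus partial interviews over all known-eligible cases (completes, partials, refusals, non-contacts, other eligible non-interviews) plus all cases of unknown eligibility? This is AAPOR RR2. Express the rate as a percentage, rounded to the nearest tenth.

33.5%

Refusal or break-off = 61 + 52 = 113
Undetermined eligibility = 24 + 47 = 71
Ineligible = 55 + 89 = 144
Num: 121 + 16 = 137
Denom: 121 + 16 + 113 + 61 + 27 + 71 = 409
RR2 = 137 / 409 = 0.3350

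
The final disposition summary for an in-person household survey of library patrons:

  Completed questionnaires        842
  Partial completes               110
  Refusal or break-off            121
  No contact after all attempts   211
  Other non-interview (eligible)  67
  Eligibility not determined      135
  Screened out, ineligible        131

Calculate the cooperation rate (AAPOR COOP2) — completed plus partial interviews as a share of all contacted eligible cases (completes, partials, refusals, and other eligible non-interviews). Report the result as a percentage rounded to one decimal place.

83.5%

Top: 842 + 110 = 952
Base: 842 + 110 + 121 + 67 = 1140
COOP2 = 952 / 1140 = 0.8351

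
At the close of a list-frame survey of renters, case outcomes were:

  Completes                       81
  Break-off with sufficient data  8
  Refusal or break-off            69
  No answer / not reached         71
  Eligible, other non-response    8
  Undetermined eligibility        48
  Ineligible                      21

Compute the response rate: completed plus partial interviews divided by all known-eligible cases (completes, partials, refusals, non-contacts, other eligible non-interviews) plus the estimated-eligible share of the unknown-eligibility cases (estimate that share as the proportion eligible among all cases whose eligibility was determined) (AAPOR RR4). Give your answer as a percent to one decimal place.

Top → 81 + 8 = 89
Determined eligible → 81 + 8 + 69 + 71 + 8 = 237
e = 237 / (237 + 21) = 237 / 258 = 0.9186
e × U → 0.9186 × 48 = 44.09
Denom → 237 + 44.09 = 281.09
RR4 = 89 / 281.09 = 0.3166

31.7%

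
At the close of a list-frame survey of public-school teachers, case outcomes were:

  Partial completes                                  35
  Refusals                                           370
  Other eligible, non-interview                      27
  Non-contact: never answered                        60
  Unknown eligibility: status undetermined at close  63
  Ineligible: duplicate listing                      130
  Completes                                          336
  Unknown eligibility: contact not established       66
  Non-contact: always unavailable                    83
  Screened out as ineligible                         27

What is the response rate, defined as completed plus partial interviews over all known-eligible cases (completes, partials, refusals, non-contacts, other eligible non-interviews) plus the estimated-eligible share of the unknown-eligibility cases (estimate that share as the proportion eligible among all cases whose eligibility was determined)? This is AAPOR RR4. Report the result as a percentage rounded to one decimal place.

Never reached = 60 + 83 = 143
Undetermined eligibility = 66 + 63 = 129
Out of scope = 27 + 130 = 157
Num: 336 + 35 = 371
Eligible (known): 336 + 35 + 370 + 143 + 27 = 911
e = 911 / (911 + 157) = 911 / 1068 = 0.8530
Estimated eligible among unknowns: 0.8530 × 129 = 110.04
Denom: 911 + 110.04 = 1021.04
RR4 = 371 / 1021.04 = 0.3634

36.3%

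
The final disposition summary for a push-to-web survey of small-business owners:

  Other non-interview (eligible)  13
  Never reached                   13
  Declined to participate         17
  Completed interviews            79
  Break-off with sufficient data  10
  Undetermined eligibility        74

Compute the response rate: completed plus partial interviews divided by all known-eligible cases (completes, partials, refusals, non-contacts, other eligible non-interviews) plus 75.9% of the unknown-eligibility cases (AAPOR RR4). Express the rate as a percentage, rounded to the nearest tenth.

Numerator → 79 + 10 = 89
Eligible (known) → 79 + 10 + 17 + 13 + 13 = 132
Eligible share of unknowns → 0.7590 × 74 = 56.17
Denominator → 132 + 56.17 = 188.17
RR4 = 89 / 188.17 = 0.4730

47.3%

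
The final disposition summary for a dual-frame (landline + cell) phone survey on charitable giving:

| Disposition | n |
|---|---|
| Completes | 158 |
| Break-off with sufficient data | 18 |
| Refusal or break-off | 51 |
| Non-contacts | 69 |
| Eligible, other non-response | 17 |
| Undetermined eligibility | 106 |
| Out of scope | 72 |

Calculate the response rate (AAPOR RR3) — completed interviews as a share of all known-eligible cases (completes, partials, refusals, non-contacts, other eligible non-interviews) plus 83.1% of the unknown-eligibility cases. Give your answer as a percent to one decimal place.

Num: 158
Known eligible: 158 + 18 + 51 + 69 + 17 = 313
Estimated eligible among unknowns: 0.8310 × 106 = 88.09
Base: 313 + 88.09 = 401.09
RR3 = 158 / 401.09 = 0.3939

39.4%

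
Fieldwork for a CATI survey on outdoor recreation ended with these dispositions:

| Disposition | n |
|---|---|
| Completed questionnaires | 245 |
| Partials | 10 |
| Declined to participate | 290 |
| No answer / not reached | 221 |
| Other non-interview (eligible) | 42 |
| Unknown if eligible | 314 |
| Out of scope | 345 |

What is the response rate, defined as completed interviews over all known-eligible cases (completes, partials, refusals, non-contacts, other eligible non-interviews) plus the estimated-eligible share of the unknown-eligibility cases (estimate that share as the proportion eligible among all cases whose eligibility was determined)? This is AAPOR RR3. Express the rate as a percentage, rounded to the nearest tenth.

Num: 245
Determined eligible: 245 + 10 + 290 + 221 + 42 = 808
e = 808 / (808 + 345) = 808 / 1153 = 0.7008
Eligible share of unknowns: 0.7008 × 314 = 220.05
Base: 808 + 220.05 = 1028.05
RR3 = 245 / 1028.05 = 0.2383

23.8%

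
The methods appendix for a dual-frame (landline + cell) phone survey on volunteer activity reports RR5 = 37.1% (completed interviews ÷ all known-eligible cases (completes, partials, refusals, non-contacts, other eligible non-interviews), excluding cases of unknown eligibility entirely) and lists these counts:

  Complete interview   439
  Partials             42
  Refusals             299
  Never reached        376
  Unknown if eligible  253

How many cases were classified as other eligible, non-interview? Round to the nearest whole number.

RR5 = 439 / D = 0.371
D = 439 / 0.371 = 1183.3
Rest of base = 1156
other eligible, non-interview = 1183.3 − 1156 ≈ 27

27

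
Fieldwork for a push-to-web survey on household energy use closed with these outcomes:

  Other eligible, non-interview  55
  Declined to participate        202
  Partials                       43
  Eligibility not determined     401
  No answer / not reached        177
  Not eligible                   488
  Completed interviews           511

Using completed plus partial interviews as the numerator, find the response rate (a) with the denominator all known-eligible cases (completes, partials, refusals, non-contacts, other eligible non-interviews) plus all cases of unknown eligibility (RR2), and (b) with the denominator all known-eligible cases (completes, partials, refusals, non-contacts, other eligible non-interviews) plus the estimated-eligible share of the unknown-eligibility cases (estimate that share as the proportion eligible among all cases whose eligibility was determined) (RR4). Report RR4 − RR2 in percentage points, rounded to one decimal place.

4.2

Numerator = 511 + 43 = 554
Denominator = 511 + 43 + 202 + 177 + 55 + 401 = 1389
RR2 = 554 / 1389 = 0.3988
Known eligible = 511 + 43 + 202 + 177 + 55 = 988
e = 988 / (988 + 488) = 988 / 1476 = 0.6694
e × U = 0.6694 × 401 = 268.43
Denominator = 988 + 268.43 = 1256.43
RR4 = 554 / 1256.43 = 0.4409
Difference = 44.09 − 39.88 = 4.21 percentage points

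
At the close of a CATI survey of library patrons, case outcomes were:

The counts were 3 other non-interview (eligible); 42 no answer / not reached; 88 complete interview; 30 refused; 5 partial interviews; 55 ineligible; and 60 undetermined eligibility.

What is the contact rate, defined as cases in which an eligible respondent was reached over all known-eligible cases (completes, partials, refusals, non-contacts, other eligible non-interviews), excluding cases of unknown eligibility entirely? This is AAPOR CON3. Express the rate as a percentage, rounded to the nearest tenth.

Num: 88 + 5 + 30 + 3 = 126
Base: 88 + 5 + 30 + 42 + 3 = 168
CON3 = 126 / 168 = 0.7500

75.0%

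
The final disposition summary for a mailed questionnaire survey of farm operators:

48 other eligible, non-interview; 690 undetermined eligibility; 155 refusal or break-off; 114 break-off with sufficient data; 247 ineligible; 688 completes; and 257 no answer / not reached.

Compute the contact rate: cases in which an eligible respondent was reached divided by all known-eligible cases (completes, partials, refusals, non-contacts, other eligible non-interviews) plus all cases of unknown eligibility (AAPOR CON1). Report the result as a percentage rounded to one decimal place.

Numerator: 688 + 114 + 155 + 48 = 1005
Denominator: 688 + 114 + 155 + 257 + 48 + 690 = 1952
CON1 = 1005 / 1952 = 0.5149

51.5%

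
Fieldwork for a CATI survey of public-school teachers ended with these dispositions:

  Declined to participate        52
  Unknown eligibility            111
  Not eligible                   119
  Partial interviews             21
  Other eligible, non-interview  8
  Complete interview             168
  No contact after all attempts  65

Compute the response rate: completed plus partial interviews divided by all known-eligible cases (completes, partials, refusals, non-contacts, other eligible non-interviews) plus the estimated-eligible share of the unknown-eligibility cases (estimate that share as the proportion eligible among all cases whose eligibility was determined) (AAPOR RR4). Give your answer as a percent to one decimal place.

47.9%

Num: 168 + 21 = 189
Eligible (known): 168 + 21 + 52 + 65 + 8 = 314
e = 314 / (314 + 119) = 314 / 433 = 0.7252
Eligible share of unknowns: 0.7252 × 111 = 80.50
Denominator: 314 + 80.50 = 394.50
RR4 = 189 / 394.50 = 0.4791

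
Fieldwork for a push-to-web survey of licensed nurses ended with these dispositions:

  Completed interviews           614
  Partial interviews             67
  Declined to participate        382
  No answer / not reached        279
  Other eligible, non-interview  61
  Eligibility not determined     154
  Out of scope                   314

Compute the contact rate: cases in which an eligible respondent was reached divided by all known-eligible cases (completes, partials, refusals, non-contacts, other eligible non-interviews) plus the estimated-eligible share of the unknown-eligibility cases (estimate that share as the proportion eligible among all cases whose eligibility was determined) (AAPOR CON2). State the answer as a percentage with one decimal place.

Numerator = 614 + 67 + 382 + 61 = 1124
Eligible (known) = 614 + 67 + 382 + 279 + 61 = 1403
e = 1403 / (1403 + 314) = 1403 / 1717 = 0.8171
Eligible share of unknowns = 0.8171 × 154 = 125.83
Base = 1403 + 125.83 = 1528.83
CON2 = 1124 / 1528.83 = 0.7352

73.5%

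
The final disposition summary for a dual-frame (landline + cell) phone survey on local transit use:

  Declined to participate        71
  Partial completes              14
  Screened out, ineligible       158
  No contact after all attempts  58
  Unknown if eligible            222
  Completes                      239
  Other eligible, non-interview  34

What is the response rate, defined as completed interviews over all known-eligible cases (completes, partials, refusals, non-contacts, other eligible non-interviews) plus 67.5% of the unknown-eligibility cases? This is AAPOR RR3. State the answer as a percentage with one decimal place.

Numerator → 239
Known eligible → 239 + 14 + 71 + 58 + 34 = 416
e × U → 0.6750 × 222 = 149.85
Base → 416 + 149.85 = 565.85
RR3 = 239 / 565.85 = 0.4224

42.2%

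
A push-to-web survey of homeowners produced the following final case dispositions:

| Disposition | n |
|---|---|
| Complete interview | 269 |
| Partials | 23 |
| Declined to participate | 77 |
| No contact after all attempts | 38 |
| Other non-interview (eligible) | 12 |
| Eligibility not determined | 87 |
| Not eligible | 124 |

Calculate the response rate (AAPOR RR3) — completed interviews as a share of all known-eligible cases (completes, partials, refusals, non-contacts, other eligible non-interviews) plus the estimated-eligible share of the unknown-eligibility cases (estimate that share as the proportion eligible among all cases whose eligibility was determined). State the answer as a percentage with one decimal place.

55.3%

Num = 269
Eligible (known) = 269 + 23 + 77 + 38 + 12 = 419
e = 419 / (419 + 124) = 419 / 543 = 0.7716
e × U = 0.7716 × 87 = 67.13
Denominator = 419 + 67.13 = 486.13
RR3 = 269 / 486.13 = 0.5533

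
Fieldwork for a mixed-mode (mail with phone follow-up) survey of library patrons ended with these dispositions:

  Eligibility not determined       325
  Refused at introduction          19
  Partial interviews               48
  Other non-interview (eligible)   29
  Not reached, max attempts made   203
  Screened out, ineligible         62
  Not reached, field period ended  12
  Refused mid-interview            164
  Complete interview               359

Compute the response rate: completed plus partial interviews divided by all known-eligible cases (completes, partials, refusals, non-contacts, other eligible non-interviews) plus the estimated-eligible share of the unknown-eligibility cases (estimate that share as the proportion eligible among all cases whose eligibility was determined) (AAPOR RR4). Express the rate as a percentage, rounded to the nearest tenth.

Declined to participate = 19 + 164 = 183
Never reached = 12 + 203 = 215
Num → 359 + 48 = 407
Eligible (known) → 359 + 48 + 183 + 215 + 29 = 834
e = 834 / (834 + 62) = 834 / 896 = 0.9308
Estimated eligible among unknowns → 0.9308 × 325 = 302.51
Denom → 834 + 302.51 = 1136.51
RR4 = 407 / 1136.51 = 0.3581

35.8%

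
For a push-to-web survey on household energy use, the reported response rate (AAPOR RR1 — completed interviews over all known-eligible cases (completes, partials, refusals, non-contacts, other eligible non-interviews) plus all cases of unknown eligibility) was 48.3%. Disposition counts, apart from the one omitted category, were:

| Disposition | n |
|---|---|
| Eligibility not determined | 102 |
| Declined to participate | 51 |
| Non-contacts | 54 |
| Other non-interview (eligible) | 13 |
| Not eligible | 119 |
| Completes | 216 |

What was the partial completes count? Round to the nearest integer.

RR1 = 216 / D = 0.483
D = 216 / 0.483 = 447.2
Other denominator terms total 436
partial completes = 447.2 − 436 ≈ 11

11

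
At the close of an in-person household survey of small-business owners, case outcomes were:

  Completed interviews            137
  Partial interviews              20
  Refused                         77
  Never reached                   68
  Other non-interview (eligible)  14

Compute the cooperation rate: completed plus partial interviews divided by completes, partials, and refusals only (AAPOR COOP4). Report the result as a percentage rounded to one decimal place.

67.1%

Num → 137 + 20 = 157
Base → 137 + 20 + 77 = 234
COOP4 = 157 / 234 = 0.6709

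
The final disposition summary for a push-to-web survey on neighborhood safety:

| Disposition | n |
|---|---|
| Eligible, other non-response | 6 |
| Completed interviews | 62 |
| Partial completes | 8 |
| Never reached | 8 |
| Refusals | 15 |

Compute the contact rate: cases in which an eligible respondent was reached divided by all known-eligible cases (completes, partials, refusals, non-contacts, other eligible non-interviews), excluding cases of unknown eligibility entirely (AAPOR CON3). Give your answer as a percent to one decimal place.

91.9%

Num = 62 + 8 + 15 + 6 = 91
Denom = 62 + 8 + 15 + 8 + 6 = 99
CON3 = 91 / 99 = 0.9192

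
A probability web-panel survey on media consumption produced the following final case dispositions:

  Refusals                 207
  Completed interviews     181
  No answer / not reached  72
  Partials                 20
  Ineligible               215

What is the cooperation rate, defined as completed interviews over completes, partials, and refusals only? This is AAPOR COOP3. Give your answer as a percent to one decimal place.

Numerator → 181
Base → 181 + 20 + 207 = 408
COOP3 = 181 / 408 = 0.4436

44.4%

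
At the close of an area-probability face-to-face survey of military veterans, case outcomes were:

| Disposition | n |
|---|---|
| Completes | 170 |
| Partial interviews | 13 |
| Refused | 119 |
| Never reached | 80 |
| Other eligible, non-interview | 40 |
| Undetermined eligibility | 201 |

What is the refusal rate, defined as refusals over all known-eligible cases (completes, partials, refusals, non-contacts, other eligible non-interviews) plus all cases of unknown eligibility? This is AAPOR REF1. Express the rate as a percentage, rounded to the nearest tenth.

19.1%

Numerator → 119
Denom → 170 + 13 + 119 + 80 + 40 + 201 = 623
REF1 = 119 / 623 = 0.1910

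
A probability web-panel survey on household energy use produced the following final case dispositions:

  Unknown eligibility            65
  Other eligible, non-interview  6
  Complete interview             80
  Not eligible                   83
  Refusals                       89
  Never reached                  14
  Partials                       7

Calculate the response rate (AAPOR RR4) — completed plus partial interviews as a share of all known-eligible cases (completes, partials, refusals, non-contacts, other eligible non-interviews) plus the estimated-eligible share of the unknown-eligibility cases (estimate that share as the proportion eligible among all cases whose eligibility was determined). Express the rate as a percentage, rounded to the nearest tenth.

Num = 80 + 7 = 87
Eligible (known) = 80 + 7 + 89 + 14 + 6 = 196
e = 196 / (196 + 83) = 196 / 279 = 0.7025
Eligible share of unknowns = 0.7025 × 65 = 45.66
Base = 196 + 45.66 = 241.66
RR4 = 87 / 241.66 = 0.3600

36.0%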